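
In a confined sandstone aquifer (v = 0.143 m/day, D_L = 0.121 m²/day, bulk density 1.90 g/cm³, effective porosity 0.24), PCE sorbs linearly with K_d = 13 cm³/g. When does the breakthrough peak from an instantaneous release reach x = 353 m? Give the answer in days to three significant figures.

256000 days

Retardation factor R = 1 + ρ_b·K_d/n = 1 + 1.90 × 13/0.24 = 103.9.
Sorption retards both mechanisms: v_R = v/R = 0.001376 m/day, D_R = D/R = 0.001165 m²/day.
Peak time from v_R²t² + 2D_R t − x² = 0: t = (√(D_R² + v_R²x²) − D_R)/v_R².
√(D_R² + v_R²x²) = √(0.001165² + 0.001376² × 353²) = 0.4857; v_R² = 1.893e-06.
t = (0.4857 − 0.001165)/1.893e-06 = 256000 days.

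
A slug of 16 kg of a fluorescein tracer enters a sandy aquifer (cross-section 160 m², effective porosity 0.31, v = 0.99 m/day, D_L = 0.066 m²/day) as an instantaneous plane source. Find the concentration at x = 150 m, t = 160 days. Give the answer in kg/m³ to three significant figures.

0.00527 kg/m³

For an instantaneous plane source, C(x,t) = M/(n_e·A·√(4πDt)) · exp(−(x−vt)²/(4Dt)), with n_e·A the pore (flow) area.
Plume center vt = 0.99 × 160 = 158.4 m, so the well at 150 m is 8.4 m upgradient of the peak.
√(4πDt) = 11.52 m, giving peak height M/(n_e·A·√(4πDt)) = 16/(0.31 × 160 × 11.52) = 0.02800 kg/m³.
(x−vt)²/(4Dt) = (-8.4)²/(4 × 0.066 × 160) = 1.670; exp(−1.670) = 0.1882.
C = 0.02800 × 0.1882 = 0.00527 kg/m³.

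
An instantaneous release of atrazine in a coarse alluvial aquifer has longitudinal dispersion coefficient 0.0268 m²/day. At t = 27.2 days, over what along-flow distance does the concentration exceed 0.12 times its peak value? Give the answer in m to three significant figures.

The plume is Gaussian with σ = √(2Dt) = √(2 × 0.0268 × 27.2) = 1.207 m.
C/C_peak = exp(−Δx²/(2σ²)) = 0.12 ⇒ Δx = σ·√(−2 ln 0.12) = 1.207 × 2.059 = 2.485 m.
Width = 2Δx = 4.97 m.

4.97 m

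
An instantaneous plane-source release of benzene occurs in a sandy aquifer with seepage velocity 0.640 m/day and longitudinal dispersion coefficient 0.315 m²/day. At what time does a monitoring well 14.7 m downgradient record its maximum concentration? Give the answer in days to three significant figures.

22.2 days

For the 1D instantaneous-source solution, setting ∂C/∂t = 0 at fixed x gives v²t² + 2Dt − x² = 0, so t = (√(D² + v²x²) − D)/v².
√(D² + v²x²) = √(0.315² + 0.640² × 14.7²) = 9.413; v² = 0.4096.
t = (9.413 − 0.315)/0.4096 = 22.2 days (vs. the pure-advection estimate x/v = 23.0 d).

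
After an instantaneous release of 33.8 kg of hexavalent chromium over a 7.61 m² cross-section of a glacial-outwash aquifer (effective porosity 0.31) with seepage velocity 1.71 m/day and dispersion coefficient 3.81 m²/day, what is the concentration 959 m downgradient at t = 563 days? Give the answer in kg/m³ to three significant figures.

For an instantaneous plane source, C(x,t) = M/(n_e·A·√(4πDt)) · exp(−(x−vt)²/(4Dt)), with n_e·A the pore (flow) area.
Plume center vt = 1.71 × 563 = 962.73 m, so the well at 959 m is 3.73 m upgradient of the peak.
√(4πDt) = 164.2 m, giving peak height M/(n_e·A·√(4πDt)) = 33.8/(0.31 × 7.61 × 164.2) = 0.08726 kg/m³.
(x−vt)²/(4Dt) = (-3.73)²/(4 × 3.81 × 563) = 0.001622; exp(−0.001622) = 0.9984.
C = 0.08726 × 0.9984 = 0.0871 kg/m³.

0.0871 kg/m³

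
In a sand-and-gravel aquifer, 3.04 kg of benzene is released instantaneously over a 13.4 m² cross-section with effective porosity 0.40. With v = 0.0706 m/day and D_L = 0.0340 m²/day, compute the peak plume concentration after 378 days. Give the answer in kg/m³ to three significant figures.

The peak of an instantaneous 1D plume sits at x = vt; there the Gaussian factor is 1 and C_max = M/(n_e·A·√(4πDt)), where n_e·A is the pore area the mass is dissolved in.
√(4πDt) = √(4π × 0.0340 × 378) = 12.71 m, so C_max = 3.04/(0.40 × 13.4 × 12.71) = 0.0446 kg/m³.

0.0446 kg/m³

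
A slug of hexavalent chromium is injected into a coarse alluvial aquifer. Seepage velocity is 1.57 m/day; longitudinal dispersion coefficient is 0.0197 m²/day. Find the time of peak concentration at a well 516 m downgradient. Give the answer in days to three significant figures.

329 days

For the 1D instantaneous-source solution, setting ∂C/∂t = 0 at fixed x gives v²t² + 2Dt − x² = 0, so t = (√(D² + v²x²) − D)/v².
√(D² + v²x²) = √(0.0197² + 1.57² × 516²) = 810.1; v² = 2.4649.
t = (810.1 − 0.0197)/2.4649 = 329 days (vs. the pure-advection estimate x/v = 329 d).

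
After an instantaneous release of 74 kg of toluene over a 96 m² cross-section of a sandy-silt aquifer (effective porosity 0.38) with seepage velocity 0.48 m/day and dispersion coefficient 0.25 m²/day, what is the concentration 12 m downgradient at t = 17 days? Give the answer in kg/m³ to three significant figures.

For an instantaneous plane source, C(x,t) = M/(n_e·A·√(4πDt)) · exp(−(x−vt)²/(4Dt)), with n_e·A the pore (flow) area.
Plume center vt = 0.48 × 17 = 8.16 m, so the well at 12 m is 3.84 m downgradient of the peak.
√(4πDt) = 7.308 m, giving peak height M/(n_e·A·√(4πDt)) = 74/(0.38 × 96 × 7.308) = 0.2776 kg/m³.
(x−vt)²/(4Dt) = (3.84)²/(4 × 0.25 × 17) = 0.8674; exp(−0.8674) = 0.4200.
C = 0.2776 × 0.4200 = 0.117 kg/m³.

0.117 kg/m³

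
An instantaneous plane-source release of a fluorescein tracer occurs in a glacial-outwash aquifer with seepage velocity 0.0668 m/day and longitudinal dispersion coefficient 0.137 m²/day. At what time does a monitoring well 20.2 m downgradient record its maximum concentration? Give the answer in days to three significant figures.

For the 1D instantaneous-source solution, setting ∂C/∂t = 0 at fixed x gives v²t² + 2Dt − x² = 0, so t = (√(D² + v²x²) − D)/v².
√(D² + v²x²) = √(0.137² + 0.0668² × 20.2²) = 1.356; v² = 0.00446224.
t = (1.356 − 0.137)/0.00446224 = 273 days (vs. the pure-advection estimate x/v = 302 d).

273 days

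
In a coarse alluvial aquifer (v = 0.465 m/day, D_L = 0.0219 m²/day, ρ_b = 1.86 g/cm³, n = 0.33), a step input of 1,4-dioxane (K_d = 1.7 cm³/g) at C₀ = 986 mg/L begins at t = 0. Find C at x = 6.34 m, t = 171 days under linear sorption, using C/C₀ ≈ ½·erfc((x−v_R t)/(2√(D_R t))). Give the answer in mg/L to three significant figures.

Retardation factor R = 1 + ρ_b·K_d/n = 1 + 1.86 × 1.7/0.33 = 10.58.
Sorption retards both mechanisms: v_R = v/R = 0.04395 m/day, D_R = D/R = 0.002070 m²/day.
v_R·t = 0.04395 × 171 = 7.51545 m; 2√(D_R t) = 1.190 m; argument = (6.34 − 7.51545)/1.190 = -0.9878.
C = C₀ × ½·erfc(-0.9878) = 986 × 0.9188 = 906 mg/L.

906 mg/L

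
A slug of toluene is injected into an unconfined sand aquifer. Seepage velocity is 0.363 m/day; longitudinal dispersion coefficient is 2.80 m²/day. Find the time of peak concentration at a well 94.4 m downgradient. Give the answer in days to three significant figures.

For the 1D instantaneous-source solution, setting ∂C/∂t = 0 at fixed x gives v²t² + 2Dt − x² = 0, so t = (√(D² + v²x²) − D)/v².
√(D² + v²x²) = √(2.80² + 0.363² × 94.4²) = 34.38; v² = 0.131769.
t = (34.38 − 2.80)/0.131769 = 240 days (vs. the pure-advection estimate x/v = 260 d).

240 days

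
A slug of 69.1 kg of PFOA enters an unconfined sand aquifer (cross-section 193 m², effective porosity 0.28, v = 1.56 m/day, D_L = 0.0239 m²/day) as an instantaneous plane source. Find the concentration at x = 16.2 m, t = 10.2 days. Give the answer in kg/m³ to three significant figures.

For an instantaneous plane source, C(x,t) = M/(n_e·A·√(4πDt)) · exp(−(x−vt)²/(4Dt)), with n_e·A the pore (flow) area.
Plume center vt = 1.56 × 10.2 = 15.912 m, so the well at 16.2 m is 0.288 m downgradient of the peak.
√(4πDt) = 1.750 m, giving peak height M/(n_e·A·√(4πDt)) = 69.1/(0.28 × 193 × 1.750) = 0.7307 kg/m³.
(x−vt)²/(4Dt) = (0.288)²/(4 × 0.0239 × 10.2) = 0.08506; exp(−0.08506) = 0.9185.
C = 0.7307 × 0.9185 = 0.671 kg/m³.

0.671 kg/m³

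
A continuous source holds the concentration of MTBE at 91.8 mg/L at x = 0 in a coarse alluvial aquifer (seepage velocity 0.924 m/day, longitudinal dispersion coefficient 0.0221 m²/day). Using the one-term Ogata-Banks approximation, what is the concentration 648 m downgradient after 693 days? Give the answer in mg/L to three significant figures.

7.61 mg/L

For a continuous step input, C/C₀ ≈ ½·erfc((x−vt)/(2√(Dt))).
vt = 0.924 × 693 = 640.332 m and 2√(Dt) = 2√(0.0221 × 693) = 7.827 m.
Argument (x−vt)/(2√(Dt)) = (648 − 640.332)/7.827 = 0.9797; ½·erfc(0.9797) = 0.08295.
C = 91.8 × 0.08295 = 7.61 mg/L.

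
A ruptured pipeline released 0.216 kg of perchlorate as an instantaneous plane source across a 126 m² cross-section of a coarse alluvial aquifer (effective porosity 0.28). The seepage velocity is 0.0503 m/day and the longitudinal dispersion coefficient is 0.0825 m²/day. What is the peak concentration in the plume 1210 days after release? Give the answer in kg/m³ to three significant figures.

The peak of an instantaneous 1D plume sits at x = vt; there the Gaussian factor is 1 and C_max = M/(n_e·A·√(4πDt)), where n_e·A is the pore area the mass is dissolved in.
√(4πDt) = √(4π × 0.0825 × 1210) = 35.42 m, so C_max = 0.216/(0.28 × 126 × 35.42) = 0.000173 kg/m³.

0.000173 kg/m³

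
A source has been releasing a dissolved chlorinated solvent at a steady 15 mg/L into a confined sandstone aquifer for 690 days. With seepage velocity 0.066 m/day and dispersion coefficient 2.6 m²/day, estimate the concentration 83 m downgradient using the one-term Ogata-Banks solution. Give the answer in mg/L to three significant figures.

3.99 mg/L

For a continuous step input, C/C₀ ≈ ½·erfc((x−vt)/(2√(Dt))).
vt = 0.066 × 690 = 45.54 m and 2√(Dt) = 2√(2.6 × 690) = 84.71 m.
Argument (x−vt)/(2√(Dt)) = (83 − 45.54)/84.71 = 0.4422; ½·erfc(0.4422) = 0.2659.
C = 15 × 0.2659 = 3.99 mg/L.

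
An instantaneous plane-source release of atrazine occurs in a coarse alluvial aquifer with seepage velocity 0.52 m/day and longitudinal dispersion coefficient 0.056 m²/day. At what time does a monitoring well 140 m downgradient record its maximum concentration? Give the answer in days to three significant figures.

For the 1D instantaneous-source solution, setting ∂C/∂t = 0 at fixed x gives v²t² + 2Dt − x² = 0, so t = (√(D² + v²x²) − D)/v².
√(D² + v²x²) = √(0.056² + 0.52² × 140²) = 72.80; v² = 0.2704.
t = (72.80 − 0.056)/0.2704 = 269 days (vs. the pure-advection estimate x/v = 269 d).

269 days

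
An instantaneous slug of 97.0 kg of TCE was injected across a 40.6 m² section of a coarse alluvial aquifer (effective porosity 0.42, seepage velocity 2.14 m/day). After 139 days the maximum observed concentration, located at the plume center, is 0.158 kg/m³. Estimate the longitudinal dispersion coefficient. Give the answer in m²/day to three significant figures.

At the plume center C_max = M/(n_e·A·√(4πDt)), so D = M²/(4πt·(n_e·A·C_max)²).
n_e·A·C_max = 0.42 × 40.6 × 0.158 = 2.694 kg/m.
D = 97.0²/(4π × 139 × 2.694²) = 0.742 m²/day.

0.742 m²/day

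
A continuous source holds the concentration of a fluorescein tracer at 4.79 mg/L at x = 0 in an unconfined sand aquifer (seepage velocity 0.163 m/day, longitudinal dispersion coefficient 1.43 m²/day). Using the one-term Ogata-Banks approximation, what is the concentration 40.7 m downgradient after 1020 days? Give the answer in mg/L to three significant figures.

4.74 mg/L

For a continuous step input, C/C₀ ≈ ½·erfc((x−vt)/(2√(Dt))).
vt = 0.163 × 1020 = 166.26 m and 2√(Dt) = 2√(1.43 × 1020) = 76.38 m.
Argument (x−vt)/(2√(Dt)) = (40.7 − 166.26)/76.38 = -1.644; ½·erfc(-1.644) = 0.9900.
C = 4.79 × 0.9900 = 4.74 mg/L.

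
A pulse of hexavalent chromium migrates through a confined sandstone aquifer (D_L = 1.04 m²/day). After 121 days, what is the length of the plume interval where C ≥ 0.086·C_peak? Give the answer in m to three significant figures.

The plume is Gaussian with σ = √(2Dt) = √(2 × 1.04 × 121) = 15.86 m.
C/C_peak = exp(−Δx²/(2σ²)) = 0.086 ⇒ Δx = σ·√(−2 ln 0.086) = 15.86 × 2.215 = 35.13 m.
Width = 2Δx = 70.3 m.

70.3 m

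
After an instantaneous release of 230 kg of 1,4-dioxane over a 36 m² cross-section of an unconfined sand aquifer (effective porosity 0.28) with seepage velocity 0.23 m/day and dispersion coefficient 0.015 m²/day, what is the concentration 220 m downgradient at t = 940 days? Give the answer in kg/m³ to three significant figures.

1.33 kg/m³

For an instantaneous plane source, C(x,t) = M/(n_e·A·√(4πDt)) · exp(−(x−vt)²/(4Dt)), with n_e·A the pore (flow) area.
Plume center vt = 0.23 × 940 = 216.2 m, so the well at 220 m is 3.8 m downgradient of the peak.
√(4πDt) = 13.31 m, giving peak height M/(n_e·A·√(4πDt)) = 230/(0.28 × 36 × 13.31) = 1.714 kg/m³.
(x−vt)²/(4Dt) = (3.8)²/(4 × 0.015 × 940) = 0.2560; exp(−0.2560) = 0.7741.
C = 1.714 × 0.7741 = 1.33 kg/m³.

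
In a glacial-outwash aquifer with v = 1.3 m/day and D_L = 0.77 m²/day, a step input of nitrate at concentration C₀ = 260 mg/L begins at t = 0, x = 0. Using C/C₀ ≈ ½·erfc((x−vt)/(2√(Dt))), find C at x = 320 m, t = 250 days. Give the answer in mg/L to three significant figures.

For a continuous step input, C/C₀ ≈ ½·erfc((x−vt)/(2√(Dt))).
vt = 1.3 × 250 = 325 m and 2√(Dt) = 2√(0.77 × 250) = 27.75 m.
Argument (x−vt)/(2√(Dt)) = (320 − 325)/27.75 = -0.1802; ½·erfc(-0.1802) = 0.6006.
C = 260 × 0.6006 = 156 mg/L.

156 mg/L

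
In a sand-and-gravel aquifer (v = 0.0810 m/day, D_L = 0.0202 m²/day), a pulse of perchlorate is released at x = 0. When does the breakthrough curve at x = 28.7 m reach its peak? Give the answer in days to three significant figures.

For the 1D instantaneous-source solution, setting ∂C/∂t = 0 at fixed x gives v²t² + 2Dt − x² = 0, so t = (√(D² + v²x²) − D)/v².
√(D² + v²x²) = √(0.0202² + 0.0810² × 28.7²) = 2.325; v² = 0.006561.
t = (2.325 − 0.0202)/0.006561 = 351 days (vs. the pure-advection estimate x/v = 354 d).

351 days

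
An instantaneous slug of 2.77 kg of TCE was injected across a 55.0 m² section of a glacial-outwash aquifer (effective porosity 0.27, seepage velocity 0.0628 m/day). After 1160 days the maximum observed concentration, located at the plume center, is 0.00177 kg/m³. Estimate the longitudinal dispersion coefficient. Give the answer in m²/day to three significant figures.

0.762 m²/day

At the plume center C_max = M/(n_e·A·√(4πDt)), so D = M²/(4πt·(n_e·A·C_max)²).
n_e·A·C_max = 0.27 × 55.0 × 0.00177 = 0.02628 kg/m.
D = 2.77²/(4π × 1160 × 0.02628²) = 0.762 m²/day.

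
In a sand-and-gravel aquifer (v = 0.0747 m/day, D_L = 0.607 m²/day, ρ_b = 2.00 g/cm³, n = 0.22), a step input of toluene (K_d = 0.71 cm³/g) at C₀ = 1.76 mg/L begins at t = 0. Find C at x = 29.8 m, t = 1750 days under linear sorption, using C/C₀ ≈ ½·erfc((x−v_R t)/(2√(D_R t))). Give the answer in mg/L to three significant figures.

Retardation factor R = 1 + ρ_b·K_d/n = 1 + 2.00 × 0.71/0.22 = 7.455.
Sorption retards both mechanisms: v_R = v/R = 0.01002 m/day, D_R = D/R = 0.08142 m²/day.
v_R·t = 0.01002 × 1750 = 17.535 m; 2√(D_R t) = 23.87 m; argument = (29.8 − 17.535)/23.87 = 0.5138.
C = C₀ × ½·erfc(0.5138) = 1.76 × 0.2337 = 0.411 mg/L.

0.411 mg/L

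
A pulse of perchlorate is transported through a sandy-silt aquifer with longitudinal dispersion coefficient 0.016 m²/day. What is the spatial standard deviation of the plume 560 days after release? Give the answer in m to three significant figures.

4.23 m

Dispersive spreading gives a Gaussian with σ² = 2Dt; advection only shifts the center.
σ = √(2 × 0.016 × 560) = 4.23 m.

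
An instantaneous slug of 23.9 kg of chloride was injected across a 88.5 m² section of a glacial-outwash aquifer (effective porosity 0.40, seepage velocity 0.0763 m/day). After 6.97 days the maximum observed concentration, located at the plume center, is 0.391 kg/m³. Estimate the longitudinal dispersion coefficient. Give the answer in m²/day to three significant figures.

0.0340 m²/day

At the plume center C_max = M/(n_e·A·√(4πDt)), so D = M²/(4πt·(n_e·A·C_max)²).
n_e·A·C_max = 0.40 × 88.5 × 0.391 = 13.84 kg/m.
D = 23.9²/(4π × 6.97 × 13.84²) = 0.0340 m²/day.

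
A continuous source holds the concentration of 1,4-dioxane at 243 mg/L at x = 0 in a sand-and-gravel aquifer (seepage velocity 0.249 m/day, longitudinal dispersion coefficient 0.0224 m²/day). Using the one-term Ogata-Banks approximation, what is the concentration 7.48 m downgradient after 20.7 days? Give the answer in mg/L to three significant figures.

For a continuous step input, C/C₀ ≈ ½·erfc((x−vt)/(2√(Dt))).
vt = 0.249 × 20.7 = 5.1543 m and 2√(Dt) = 2√(0.0224 × 20.7) = 1.362 m.
Argument (x−vt)/(2√(Dt)) = (7.48 − 5.1543)/1.362 = 1.708; ½·erfc(1.708) = 0.007857.
C = 243 × 0.007857 = 1.91 mg/L.

1.91 mg/L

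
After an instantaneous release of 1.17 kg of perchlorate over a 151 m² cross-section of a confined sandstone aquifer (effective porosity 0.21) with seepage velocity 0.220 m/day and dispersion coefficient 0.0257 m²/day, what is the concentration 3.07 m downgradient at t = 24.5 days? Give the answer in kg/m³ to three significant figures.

0.00155 kg/m³

For an instantaneous plane source, C(x,t) = M/(n_e·A·√(4πDt)) · exp(−(x−vt)²/(4Dt)), with n_e·A the pore (flow) area.
Plume center vt = 0.220 × 24.5 = 5.39 m, so the well at 3.07 m is 2.32 m upgradient of the peak.
√(4πDt) = 2.813 m, giving peak height M/(n_e·A·√(4πDt)) = 1.17/(0.21 × 151 × 2.813) = 0.01312 kg/m³.
(x−vt)²/(4Dt) = (-2.32)²/(4 × 0.0257 × 24.5) = 2.137; exp(−2.137) = 0.1180.
C = 0.01312 × 0.1180 = 0.00155 kg/m³.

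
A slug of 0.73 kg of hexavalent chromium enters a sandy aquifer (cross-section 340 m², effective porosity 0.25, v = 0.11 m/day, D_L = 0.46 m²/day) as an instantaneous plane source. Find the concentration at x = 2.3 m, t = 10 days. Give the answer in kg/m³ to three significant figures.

For an instantaneous plane source, C(x,t) = M/(n_e·A·√(4πDt)) · exp(−(x−vt)²/(4Dt)), with n_e·A the pore (flow) area.
Plume center vt = 0.11 × 10 = 1.1 m, so the well at 2.3 m is 1.2 m downgradient of the peak.
√(4πDt) = 7.603 m, giving peak height M/(n_e·A·√(4πDt)) = 0.73/(0.25 × 340 × 7.603) = 0.001130 kg/m³.
(x−vt)²/(4Dt) = (1.2)²/(4 × 0.46 × 10) = 0.07826; exp(−0.07826) = 0.9247.
C = 0.001130 × 0.9247 = 0.00104 kg/m³.

0.00104 kg/m³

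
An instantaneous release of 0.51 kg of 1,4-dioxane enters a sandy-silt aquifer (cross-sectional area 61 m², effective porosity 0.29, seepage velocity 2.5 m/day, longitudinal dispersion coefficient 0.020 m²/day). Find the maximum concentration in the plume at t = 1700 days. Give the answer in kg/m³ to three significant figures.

The peak of an instantaneous 1D plume sits at x = vt; there the Gaussian factor is 1 and C_max = M/(n_e·A·√(4πDt)), where n_e·A is the pore area the mass is dissolved in.
√(4πDt) = √(4π × 0.020 × 1700) = 20.67 m, so C_max = 0.51/(0.29 × 61 × 20.67) = 0.00139 kg/m³.

0.00139 kg/m³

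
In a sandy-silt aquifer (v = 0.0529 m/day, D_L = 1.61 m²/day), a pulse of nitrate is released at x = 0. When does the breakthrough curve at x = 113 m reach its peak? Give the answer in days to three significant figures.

For the 1D instantaneous-source solution, setting ∂C/∂t = 0 at fixed x gives v²t² + 2Dt − x² = 0, so t = (√(D² + v²x²) − D)/v².
√(D² + v²x²) = √(1.61² + 0.0529² × 113²) = 6.191; v² = 0.00279841.
t = (6.191 − 1.61)/0.00279841 = 1640 days (vs. the pure-advection estimate x/v = 2140 d).

1640 days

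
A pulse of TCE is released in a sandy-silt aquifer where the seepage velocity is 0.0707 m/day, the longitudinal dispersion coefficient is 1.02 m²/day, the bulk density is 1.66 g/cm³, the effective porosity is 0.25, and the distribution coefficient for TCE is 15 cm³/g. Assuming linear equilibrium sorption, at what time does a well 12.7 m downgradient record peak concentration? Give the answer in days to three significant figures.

Retardation factor R = 1 + ρ_b·K_d/n = 1 + 1.66 × 15/0.25 = 100.6.
Sorption retards both mechanisms: v_R = v/R = 0.0007028 m/day, D_R = D/R = 0.01014 m²/day.
Peak time from v_R²t² + 2D_R t − x² = 0: t = (√(D_R² + v_R²x²) − D_R)/v_R².
√(D_R² + v_R²x²) = √(0.01014² + 0.0007028² × 12.7²) = 0.01351; v_R² = 4.939e-07.
t = (0.01351 − 0.01014)/4.939e-07 = 6820 days.

6820 days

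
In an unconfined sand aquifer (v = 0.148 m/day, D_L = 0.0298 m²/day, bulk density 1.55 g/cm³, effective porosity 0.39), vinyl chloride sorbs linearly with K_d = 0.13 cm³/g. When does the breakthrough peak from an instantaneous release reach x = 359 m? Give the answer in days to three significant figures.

Retardation factor R = 1 + ρ_b·K_d/n = 1 + 1.55 × 0.13/0.39 = 1.517.
Sorption retards both mechanisms: v_R = v/R = 0.09756 m/day, D_R = D/R = 0.01964 m²/day.
Peak time from v_R²t² + 2D_R t − x² = 0: t = (√(D_R² + v_R²x²) − D_R)/v_R².
√(D_R² + v_R²x²) = √(0.01964² + 0.09756² × 359²) = 35.02; v_R² = 0.009518.
t = (35.02 − 0.01964)/0.009518 = 3680 days.

3680 days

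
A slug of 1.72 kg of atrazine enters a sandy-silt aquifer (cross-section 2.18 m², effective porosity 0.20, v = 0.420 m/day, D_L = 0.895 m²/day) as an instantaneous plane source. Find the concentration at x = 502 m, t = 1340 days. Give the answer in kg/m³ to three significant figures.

0.0149 kg/m³

For an instantaneous plane source, C(x,t) = M/(n_e·A·√(4πDt)) · exp(−(x−vt)²/(4Dt)), with n_e·A the pore (flow) area.
Plume center vt = 0.420 × 1340 = 562.8 m, so the well at 502 m is 60.8 m upgradient of the peak.
√(4πDt) = 122.8 m, giving peak height M/(n_e·A·√(4πDt)) = 1.72/(0.20 × 2.18 × 122.8) = 0.03213 kg/m³.
(x−vt)²/(4Dt) = (-60.8)²/(4 × 0.895 × 1340) = 0.7706; exp(−0.7706) = 0.4627.
C = 0.03213 × 0.4627 = 0.0149 kg/m³.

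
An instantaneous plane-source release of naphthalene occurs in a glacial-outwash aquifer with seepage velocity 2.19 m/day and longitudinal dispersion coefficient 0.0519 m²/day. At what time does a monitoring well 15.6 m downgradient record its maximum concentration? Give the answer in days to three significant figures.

For the 1D instantaneous-source solution, setting ∂C/∂t = 0 at fixed x gives v²t² + 2Dt − x² = 0, so t = (√(D² + v²x²) − D)/v².
√(D² + v²x²) = √(0.0519² + 2.19² × 15.6²) = 34.16; v² = 4.7961.
t = (34.16 − 0.0519)/4.7961 = 7.11 days (vs. the pure-advection estimate x/v = 7.12 d).

7.11 days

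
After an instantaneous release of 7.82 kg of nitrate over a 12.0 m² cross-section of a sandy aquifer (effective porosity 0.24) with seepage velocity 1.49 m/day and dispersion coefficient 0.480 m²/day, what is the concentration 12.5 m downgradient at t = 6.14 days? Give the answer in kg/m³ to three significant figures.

For an instantaneous plane source, C(x,t) = M/(n_e·A·√(4πDt)) · exp(−(x−vt)²/(4Dt)), with n_e·A the pore (flow) area.
Plume center vt = 1.49 × 6.14 = 9.1486 m, so the well at 12.5 m is 3.3514 m downgradient of the peak.
√(4πDt) = 6.086 m, giving peak height M/(n_e·A·√(4πDt)) = 7.82/(0.24 × 12.0 × 6.086) = 0.4462 kg/m³.
(x−vt)²/(4Dt) = (3.3514)²/(4 × 0.480 × 6.14) = 0.9528; exp(−0.9528) = 0.3857.
C = 0.4462 × 0.3857 = 0.172 kg/m³.

0.172 kg/m³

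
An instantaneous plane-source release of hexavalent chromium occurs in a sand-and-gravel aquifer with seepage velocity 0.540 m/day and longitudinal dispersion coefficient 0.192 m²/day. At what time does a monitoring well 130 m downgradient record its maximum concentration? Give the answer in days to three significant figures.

For the 1D instantaneous-source solution, setting ∂C/∂t = 0 at fixed x gives v²t² + 2Dt − x² = 0, so t = (√(D² + v²x²) − D)/v².
√(D² + v²x²) = √(0.192² + 0.540² × 130²) = 70.20; v² = 0.2916.
t = (70.20 − 0.192)/0.2916 = 240 days (vs. the pure-advection estimate x/v = 241 d).

240 days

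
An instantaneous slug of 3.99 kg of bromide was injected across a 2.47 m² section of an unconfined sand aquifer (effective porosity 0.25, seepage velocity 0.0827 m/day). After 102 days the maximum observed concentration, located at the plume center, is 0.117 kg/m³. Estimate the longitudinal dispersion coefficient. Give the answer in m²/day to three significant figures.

At the plume center C_max = M/(n_e·A·√(4πDt)), so D = M²/(4πt·(n_e·A·C_max)²).
n_e·A·C_max = 0.25 × 2.47 × 0.117 = 0.07225 kg/m.
D = 3.99²/(4π × 102 × 0.07225²) = 2.38 m²/day.

2.38 m²/day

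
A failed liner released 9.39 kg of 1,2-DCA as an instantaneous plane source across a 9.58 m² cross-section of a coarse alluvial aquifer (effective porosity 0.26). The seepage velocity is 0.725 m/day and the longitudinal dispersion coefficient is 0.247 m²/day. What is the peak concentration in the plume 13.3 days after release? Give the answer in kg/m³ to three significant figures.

The peak of an instantaneous 1D plume sits at x = vt; there the Gaussian factor is 1 and C_max = M/(n_e·A·√(4πDt)), where n_e·A is the pore area the mass is dissolved in.
√(4πDt) = √(4π × 0.247 × 13.3) = 6.425 m, so C_max = 9.39/(0.26 × 9.58 × 6.425) = 0.587 kg/m³.

0.587 kg/m³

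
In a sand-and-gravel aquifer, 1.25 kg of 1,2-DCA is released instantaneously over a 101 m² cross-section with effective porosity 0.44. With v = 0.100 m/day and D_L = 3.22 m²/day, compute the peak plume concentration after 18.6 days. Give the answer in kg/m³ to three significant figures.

The peak of an instantaneous 1D plume sits at x = vt; there the Gaussian factor is 1 and C_max = M/(n_e·A·√(4πDt)), where n_e·A is the pore area the mass is dissolved in.
√(4πDt) = √(4π × 3.22 × 18.6) = 27.43 m, so C_max = 1.25/(0.44 × 101 × 27.43) = 0.00103 kg/m³.

0.00103 kg/m³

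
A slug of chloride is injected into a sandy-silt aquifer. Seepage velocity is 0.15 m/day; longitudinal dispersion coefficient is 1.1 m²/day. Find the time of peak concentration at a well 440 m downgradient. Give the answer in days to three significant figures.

2880 days

For the 1D instantaneous-source solution, setting ∂C/∂t = 0 at fixed x gives v²t² + 2Dt − x² = 0, so t = (√(D² + v²x²) − D)/v².
√(D² + v²x²) = √(1.1² + 0.15² × 440²) = 66.01; v² = 0.0225.
t = (66.01 − 1.1)/0.0225 = 2880 days (vs. the pure-advection estimate x/v = 2930 d).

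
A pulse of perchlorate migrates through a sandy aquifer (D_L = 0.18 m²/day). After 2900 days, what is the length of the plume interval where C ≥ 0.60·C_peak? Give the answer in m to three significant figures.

65.3 m

The plume is Gaussian with σ = √(2Dt) = √(2 × 0.18 × 2900) = 32.31 m.
C/C_peak = exp(−Δx²/(2σ²)) = 0.60 ⇒ Δx = σ·√(−2 ln 0.60) = 32.31 × 1.011 = 32.67 m.
Width = 2Δx = 65.3 m.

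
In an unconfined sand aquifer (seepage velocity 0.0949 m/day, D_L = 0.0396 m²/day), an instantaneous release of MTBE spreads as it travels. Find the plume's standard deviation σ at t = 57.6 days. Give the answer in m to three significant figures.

2.14 m

Dispersive spreading gives a Gaussian with σ² = 2Dt; advection only shifts the center.
σ = √(2 × 0.0396 × 57.6) = 2.14 m.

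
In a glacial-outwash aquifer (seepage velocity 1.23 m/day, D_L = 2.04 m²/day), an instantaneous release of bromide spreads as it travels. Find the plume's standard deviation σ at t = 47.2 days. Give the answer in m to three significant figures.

13.9 m

Dispersive spreading gives a Gaussian with σ² = 2Dt; advection only shifts the center.
σ = √(2 × 2.04 × 47.2) = 13.9 m.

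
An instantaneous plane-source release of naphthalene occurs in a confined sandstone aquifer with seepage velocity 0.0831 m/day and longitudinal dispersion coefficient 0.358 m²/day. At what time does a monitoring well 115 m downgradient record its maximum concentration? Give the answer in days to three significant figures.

For the 1D instantaneous-source solution, setting ∂C/∂t = 0 at fixed x gives v²t² + 2Dt − x² = 0, so t = (√(D² + v²x²) − D)/v².
√(D² + v²x²) = √(0.358² + 0.0831² × 115²) = 9.563; v² = 0.00690561.
t = (9.563 − 0.358)/0.00690561 = 1330 days (vs. the pure-advection estimate x/v = 1380 d).

1330 days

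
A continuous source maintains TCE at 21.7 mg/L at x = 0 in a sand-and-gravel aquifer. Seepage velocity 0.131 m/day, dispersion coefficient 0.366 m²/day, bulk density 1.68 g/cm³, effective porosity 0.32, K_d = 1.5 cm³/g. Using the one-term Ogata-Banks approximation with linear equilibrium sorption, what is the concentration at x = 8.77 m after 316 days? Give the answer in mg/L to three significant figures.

Retardation factor R = 1 + ρ_b·K_d/n = 1 + 1.68 × 1.5/0.32 = 8.875.
Sorption retards both mechanisms: v_R = v/R = 0.01476 m/day, D_R = D/R = 0.04124 m²/day.
v_R·t = 0.01476 × 316 = 4.66416 m; 2√(D_R t) = 7.220 m; argument = (8.77 − 4.66416)/7.220 = 0.5687.
C = C₀ × ½·erfc(0.5687) = 21.7 × 0.2106 = 4.57 mg/L.

4.57 mg/L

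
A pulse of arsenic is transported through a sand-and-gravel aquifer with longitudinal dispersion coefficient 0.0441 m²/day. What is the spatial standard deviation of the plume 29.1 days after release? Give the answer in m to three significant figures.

1.60 m

Dispersive spreading gives a Gaussian with σ² = 2Dt; advection only shifts the center.
σ = √(2 × 0.0441 × 29.1) = 1.60 m.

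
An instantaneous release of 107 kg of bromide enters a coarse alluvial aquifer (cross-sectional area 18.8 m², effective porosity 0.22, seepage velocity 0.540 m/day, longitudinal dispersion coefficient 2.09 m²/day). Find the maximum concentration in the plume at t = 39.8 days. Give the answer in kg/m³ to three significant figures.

0.800 kg/m³

The peak of an instantaneous 1D plume sits at x = vt; there the Gaussian factor is 1 and C_max = M/(n_e·A·√(4πDt)), where n_e·A is the pore area the mass is dissolved in.
√(4πDt) = √(4π × 2.09 × 39.8) = 32.33 m, so C_max = 107/(0.22 × 18.8 × 32.33) = 0.800 kg/m³.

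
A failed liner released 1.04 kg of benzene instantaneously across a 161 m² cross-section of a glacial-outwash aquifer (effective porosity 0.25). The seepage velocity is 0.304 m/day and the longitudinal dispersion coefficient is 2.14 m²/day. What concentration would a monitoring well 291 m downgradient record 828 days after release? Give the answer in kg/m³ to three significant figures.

0.000139 kg/m³

For an instantaneous plane source, C(x,t) = M/(n_e·A·√(4πDt)) · exp(−(x−vt)²/(4Dt)), with n_e·A the pore (flow) area.
Plume center vt = 0.304 × 828 = 251.712 m, so the well at 291 m is 39.288 m downgradient of the peak.
√(4πDt) = 149.2 m, giving peak height M/(n_e·A·√(4πDt)) = 1.04/(0.25 × 161 × 149.2) = 0.0001732 kg/m³.
(x−vt)²/(4Dt) = (39.288)²/(4 × 2.14 × 828) = 0.2178; exp(−0.2178) = 0.8043.
C = 0.0001732 × 0.8043 = 0.000139 kg/m³.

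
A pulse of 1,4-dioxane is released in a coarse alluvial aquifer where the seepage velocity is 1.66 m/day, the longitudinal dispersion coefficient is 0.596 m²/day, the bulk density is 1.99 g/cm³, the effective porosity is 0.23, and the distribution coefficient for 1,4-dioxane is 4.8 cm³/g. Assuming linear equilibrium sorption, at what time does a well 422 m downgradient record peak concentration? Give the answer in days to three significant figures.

Retardation factor R = 1 + ρ_b·K_d/n = 1 + 1.99 × 4.8/0.23 = 42.53.
Sorption retards both mechanisms: v_R = v/R = 0.03903 m/day, D_R = D/R = 0.01401 m²/day.
Peak time from v_R²t² + 2D_R t − x² = 0: t = (√(D_R² + v_R²x²) − D_R)/v_R².
√(D_R² + v_R²x²) = √(0.01401² + 0.03903² × 422²) = 16.47; v_R² = 0.001523.
t = (16.47 − 0.01401)/0.001523 = 10800 days.

10800 days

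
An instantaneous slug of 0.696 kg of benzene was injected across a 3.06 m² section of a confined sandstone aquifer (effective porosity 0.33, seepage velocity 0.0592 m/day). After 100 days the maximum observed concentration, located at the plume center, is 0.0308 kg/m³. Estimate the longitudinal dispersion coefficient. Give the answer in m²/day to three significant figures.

0.399 m²/day

At the plume center C_max = M/(n_e·A·√(4πDt)), so D = M²/(4πt·(n_e·A·C_max)²).
n_e·A·C_max = 0.33 × 3.06 × 0.0308 = 0.03110 kg/m.
D = 0.696²/(4π × 100 × 0.03110²) = 0.399 m²/day.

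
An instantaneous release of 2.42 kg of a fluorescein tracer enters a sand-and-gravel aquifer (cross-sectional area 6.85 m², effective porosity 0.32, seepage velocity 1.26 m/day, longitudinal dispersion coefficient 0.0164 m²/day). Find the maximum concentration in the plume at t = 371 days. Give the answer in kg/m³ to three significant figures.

The peak of an instantaneous 1D plume sits at x = vt; there the Gaussian factor is 1 and C_max = M/(n_e·A·√(4πDt)), where n_e·A is the pore area the mass is dissolved in.
√(4πDt) = √(4π × 0.0164 × 371) = 8.744 m, so C_max = 2.42/(0.32 × 6.85 × 8.744) = 0.126 kg/m³.

0.126 kg/m³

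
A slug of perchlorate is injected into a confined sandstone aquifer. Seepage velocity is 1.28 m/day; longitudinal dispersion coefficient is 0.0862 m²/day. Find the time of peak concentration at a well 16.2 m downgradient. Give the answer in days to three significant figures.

12.6 days

For the 1D instantaneous-source solution, setting ∂C/∂t = 0 at fixed x gives v²t² + 2Dt − x² = 0, so t = (√(D² + v²x²) − D)/v².
√(D² + v²x²) = √(0.0862² + 1.28² × 16.2²) = 20.74; v² = 1.6384.
t = (20.74 − 0.0862)/1.6384 = 12.6 days (vs. the pure-advection estimate x/v = 12.7 d).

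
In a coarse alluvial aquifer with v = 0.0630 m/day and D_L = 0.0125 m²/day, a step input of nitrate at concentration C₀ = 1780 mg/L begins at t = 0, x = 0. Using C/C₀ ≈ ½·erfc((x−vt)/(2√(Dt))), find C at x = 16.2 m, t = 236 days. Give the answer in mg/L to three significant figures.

519 mg/L

For a continuous step input, C/C₀ ≈ ½·erfc((x−vt)/(2√(Dt))).
vt = 0.0630 × 236 = 14.868 m and 2√(Dt) = 2√(0.0125 × 236) = 3.435 m.
Argument (x−vt)/(2√(Dt)) = (16.2 − 14.868)/3.435 = 0.3878; ½·erfc(0.3878) = 0.2917.
C = 1780 × 0.2917 = 519 mg/L.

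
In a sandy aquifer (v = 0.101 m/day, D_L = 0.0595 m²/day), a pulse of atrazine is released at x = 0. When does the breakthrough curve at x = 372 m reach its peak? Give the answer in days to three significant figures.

3680 days

For the 1D instantaneous-source solution, setting ∂C/∂t = 0 at fixed x gives v²t² + 2Dt − x² = 0, so t = (√(D² + v²x²) − D)/v².
√(D² + v²x²) = √(0.0595² + 0.101² × 372²) = 37.57; v² = 0.010201.
t = (37.57 − 0.0595)/0.010201 = 3680 days (vs. the pure-advection estimate x/v = 3680 d).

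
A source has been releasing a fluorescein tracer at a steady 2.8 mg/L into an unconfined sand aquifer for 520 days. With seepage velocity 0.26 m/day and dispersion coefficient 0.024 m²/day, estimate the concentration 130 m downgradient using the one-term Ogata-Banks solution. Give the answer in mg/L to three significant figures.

For a continuous step input, C/C₀ ≈ ½·erfc((x−vt)/(2√(Dt))).
vt = 0.26 × 520 = 135.2 m and 2√(Dt) = 2√(0.024 × 520) = 7.065 m.
Argument (x−vt)/(2√(Dt)) = (130 − 135.2)/7.065 = -0.7360; ½·erfc(-0.7360) = 0.8510.
C = 2.8 × 0.8510 = 2.38 mg/L.

2.38 mg/L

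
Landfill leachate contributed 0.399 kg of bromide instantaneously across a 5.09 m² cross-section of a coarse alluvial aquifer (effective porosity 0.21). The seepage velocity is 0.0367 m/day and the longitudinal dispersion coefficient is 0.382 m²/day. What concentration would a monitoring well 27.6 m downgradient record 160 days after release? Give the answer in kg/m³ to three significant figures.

For an instantaneous plane source, C(x,t) = M/(n_e·A·√(4πDt)) · exp(−(x−vt)²/(4Dt)), with n_e·A the pore (flow) area.
Plume center vt = 0.0367 × 160 = 5.872 m, so the well at 27.6 m is 21.728 m downgradient of the peak.
√(4πDt) = 27.71 m, giving peak height M/(n_e·A·√(4πDt)) = 0.399/(0.21 × 5.09 × 27.71) = 0.01347 kg/m³.
(x−vt)²/(4Dt) = (21.728)²/(4 × 0.382 × 160) = 1.931; exp(−1.931) = 0.1450.
C = 0.01347 × 0.1450 = 0.00195 kg/m³.

0.00195 kg/m³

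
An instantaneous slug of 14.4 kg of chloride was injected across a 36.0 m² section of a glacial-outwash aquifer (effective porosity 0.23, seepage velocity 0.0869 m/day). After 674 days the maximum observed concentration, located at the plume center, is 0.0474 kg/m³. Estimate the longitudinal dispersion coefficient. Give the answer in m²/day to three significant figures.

0.159 m²/day

At the plume center C_max = M/(n_e·A·√(4πDt)), so D = M²/(4πt·(n_e·A·C_max)²).
n_e·A·C_max = 0.23 × 36.0 × 0.0474 = 0.3925 kg/m.
D = 14.4²/(4π × 674 × 0.3925²) = 0.159 m²/day.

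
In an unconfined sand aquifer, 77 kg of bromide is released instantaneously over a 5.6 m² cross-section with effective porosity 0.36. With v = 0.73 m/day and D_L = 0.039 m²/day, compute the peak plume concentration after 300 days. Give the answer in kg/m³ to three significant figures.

3.15 kg/m³

The peak of an instantaneous 1D plume sits at x = vt; there the Gaussian factor is 1 and C_max = M/(n_e·A·√(4πDt)), where n_e·A is the pore area the mass is dissolved in.
√(4πDt) = √(4π × 0.039 × 300) = 12.13 m, so C_max = 77/(0.36 × 5.6 × 12.13) = 3.15 kg/m³.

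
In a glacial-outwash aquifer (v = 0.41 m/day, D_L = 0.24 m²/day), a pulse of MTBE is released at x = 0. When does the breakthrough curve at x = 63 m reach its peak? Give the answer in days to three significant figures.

152 days

For the 1D instantaneous-source solution, setting ∂C/∂t = 0 at fixed x gives v²t² + 2Dt − x² = 0, so t = (√(D² + v²x²) − D)/v².
√(D² + v²x²) = √(0.24² + 0.41² × 63²) = 25.83; v² = 0.1681.
t = (25.83 − 0.24)/0.1681 = 152 days (vs. the pure-advection estimate x/v = 154 d).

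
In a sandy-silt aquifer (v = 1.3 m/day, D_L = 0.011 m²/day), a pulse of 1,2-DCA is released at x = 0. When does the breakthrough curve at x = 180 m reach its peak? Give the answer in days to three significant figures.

For the 1D instantaneous-source solution, setting ∂C/∂t = 0 at fixed x gives v²t² + 2Dt − x² = 0, so t = (√(D² + v²x²) − D)/v².
√(D² + v²x²) = √(0.011² + 1.3² × 180²) = 234.0; v² = 1.69.
t = (234.0 − 0.011)/1.69 = 138 days (vs. the pure-advection estimate x/v = 138 d).

138 days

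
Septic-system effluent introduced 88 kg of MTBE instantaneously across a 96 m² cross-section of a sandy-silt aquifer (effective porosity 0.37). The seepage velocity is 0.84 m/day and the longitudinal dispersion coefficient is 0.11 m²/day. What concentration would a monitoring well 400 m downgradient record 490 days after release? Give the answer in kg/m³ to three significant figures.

0.0510 kg/m³

For an instantaneous plane source, C(x,t) = M/(n_e·A·√(4πDt)) · exp(−(x−vt)²/(4Dt)), with n_e·A the pore (flow) area.
Plume center vt = 0.84 × 490 = 411.6 m, so the well at 400 m is 11.6 m upgradient of the peak.
√(4πDt) = 26.03 m, giving peak height M/(n_e·A·√(4πDt)) = 88/(0.37 × 96 × 26.03) = 0.09518 kg/m³.
(x−vt)²/(4Dt) = (-11.6)²/(4 × 0.11 × 490) = 0.6241; exp(−0.6241) = 0.5357.
C = 0.09518 × 0.5357 = 0.0510 kg/m³.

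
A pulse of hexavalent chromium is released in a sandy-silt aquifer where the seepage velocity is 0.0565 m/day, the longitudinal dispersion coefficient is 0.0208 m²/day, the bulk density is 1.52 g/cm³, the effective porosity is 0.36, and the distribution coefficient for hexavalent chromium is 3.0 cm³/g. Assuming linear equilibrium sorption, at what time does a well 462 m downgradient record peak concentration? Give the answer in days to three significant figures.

112000 days

Retardation factor R = 1 + ρ_b·K_d/n = 1 + 1.52 × 3.0/0.36 = 13.67.
Sorption retards both mechanisms: v_R = v/R = 0.004133 m/day, D_R = D/R = 0.001522 m²/day.
Peak time from v_R²t² + 2D_R t − x² = 0: t = (√(D_R² + v_R²x²) − D_R)/v_R².
√(D_R² + v_R²x²) = √(0.001522² + 0.004133² × 462²) = 1.909; v_R² = 1.708e-05.
t = (1.909 − 0.001522)/1.708e-05 = 112000 days.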